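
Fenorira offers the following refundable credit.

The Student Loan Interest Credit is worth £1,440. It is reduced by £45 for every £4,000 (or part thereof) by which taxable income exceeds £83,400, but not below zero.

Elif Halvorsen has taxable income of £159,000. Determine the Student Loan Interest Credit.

Student Loan Interest Credit: income exceeds £83,400 by £75,600, which is 19 full-or-partial £4,000 increments; reduction = 19 × £45 = £855, leaving £585.

£585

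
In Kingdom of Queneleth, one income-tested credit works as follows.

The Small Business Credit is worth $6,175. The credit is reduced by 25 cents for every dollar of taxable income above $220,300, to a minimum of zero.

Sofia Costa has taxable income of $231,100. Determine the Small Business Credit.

Small Business Credit: 25% of the $10,800 excess over $220,300 is $2,700; credit = $6,175 − $2,700 = $3,475.

$3,475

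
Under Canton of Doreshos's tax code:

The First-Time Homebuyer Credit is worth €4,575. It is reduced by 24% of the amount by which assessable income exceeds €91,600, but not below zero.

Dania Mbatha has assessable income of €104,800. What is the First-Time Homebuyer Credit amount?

€1,407

First-Time Homebuyer Credit: 24% of the €13,200 excess over €91,600 is €3,168; credit = €4,575 − €3,168 = €1,407.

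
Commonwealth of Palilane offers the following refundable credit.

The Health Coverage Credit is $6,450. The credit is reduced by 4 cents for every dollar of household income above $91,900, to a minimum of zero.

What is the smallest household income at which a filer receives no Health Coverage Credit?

The credit falls by 4% of each dollar above $91,900, so it reaches zero when the excess is $6,450 / 4% = $161,250: income = $91,900 + $161,250 = $253,150.

$253,150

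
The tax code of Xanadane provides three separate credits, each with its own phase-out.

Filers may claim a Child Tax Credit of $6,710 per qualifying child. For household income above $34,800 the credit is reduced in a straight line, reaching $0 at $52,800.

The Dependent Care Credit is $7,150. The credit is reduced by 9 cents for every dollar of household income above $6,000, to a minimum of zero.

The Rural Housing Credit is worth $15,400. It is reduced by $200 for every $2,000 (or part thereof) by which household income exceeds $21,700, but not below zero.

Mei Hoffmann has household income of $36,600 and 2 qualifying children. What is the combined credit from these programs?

$30,274

Child Tax Credit: base = 2 × $6,710 = $13,420. $36,600 is $1,800 into a $18,000 phase-out range, leaving 16,200/18,000 of the credit: $13,420 × 16,200/18,000 = $12,078.
Dependent Care Credit: 9% of the $30,600 excess over $6,000 is $2,754; credit = $7,150 − $2,754 = $4,396.
Rural Housing Credit: income exceeds $21,700 by $14,900, which is 8 full-or-partial $2,000 increments; reduction = 8 × $200 = $1,600, leaving $13,800.
Total: $12,078 + $4,396 + $13,800 = $30,274.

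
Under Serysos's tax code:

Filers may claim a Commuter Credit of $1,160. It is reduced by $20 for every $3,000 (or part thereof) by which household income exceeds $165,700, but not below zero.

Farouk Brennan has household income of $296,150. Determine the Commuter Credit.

Commuter Credit: income exceeds $165,700 by $130,450, which is 44 full-or-partial $3,000 increments; reduction = 44 × $20 = $880, leaving $280.

$280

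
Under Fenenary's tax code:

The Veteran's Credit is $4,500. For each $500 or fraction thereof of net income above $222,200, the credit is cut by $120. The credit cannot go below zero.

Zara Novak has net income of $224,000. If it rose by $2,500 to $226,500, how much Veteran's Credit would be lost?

At $224,000 — income exceeds $222,200 by $1,800, which is 4 full-or-partial $500 increments; reduction = 4 × $120 = $480, leaving $4,020.
At $226,500 — income exceeds $222,200 by $4,300, which is 9 full-or-partial $500 increments; reduction = 9 × $120 = $1,080, leaving $3,420.
Lost: $4,020 − $3,420 = $600.

$600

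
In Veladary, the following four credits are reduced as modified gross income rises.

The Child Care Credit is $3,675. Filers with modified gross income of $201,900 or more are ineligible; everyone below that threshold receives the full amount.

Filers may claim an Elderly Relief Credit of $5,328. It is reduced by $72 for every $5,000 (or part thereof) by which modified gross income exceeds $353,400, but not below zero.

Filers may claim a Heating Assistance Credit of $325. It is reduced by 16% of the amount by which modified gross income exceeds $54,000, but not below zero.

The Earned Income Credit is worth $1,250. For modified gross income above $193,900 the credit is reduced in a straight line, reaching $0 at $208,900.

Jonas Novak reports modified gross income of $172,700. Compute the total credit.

Child Care Credit: $172,700 is below the $201,900 cutoff, so the full $3,675 applies.
Elderly Relief Credit: $172,700 is at or below the $353,400 threshold, so the full $5,328 applies.
Heating Assistance Credit: 16% of the $118,700 excess over $54,000 is $18,992 ≥ base, so the credit is $0.
Earned Income Credit: $172,700 is at or below the $193,900 threshold, so the full $1,250 applies.
Total: $3,675 + $5,328 + $0 + $1,250 = $10,253.

$10,253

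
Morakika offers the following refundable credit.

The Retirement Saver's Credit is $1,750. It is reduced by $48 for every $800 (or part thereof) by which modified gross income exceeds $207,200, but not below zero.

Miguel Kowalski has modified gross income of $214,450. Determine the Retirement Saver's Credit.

$1,270

Retirement Saver's Credit: income exceeds $207,200 by $7,250, which is 10 full-or-partial $800 increments; reduction = 10 × $48 = $480, leaving $1,270.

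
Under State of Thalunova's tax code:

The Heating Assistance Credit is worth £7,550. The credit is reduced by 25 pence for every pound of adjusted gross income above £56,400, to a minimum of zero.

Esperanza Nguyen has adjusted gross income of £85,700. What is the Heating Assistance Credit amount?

Heating Assistance Credit: 25% of the £29,300 excess over £56,400 is £7,325; credit = £7,550 − £7,325 = £225.

£225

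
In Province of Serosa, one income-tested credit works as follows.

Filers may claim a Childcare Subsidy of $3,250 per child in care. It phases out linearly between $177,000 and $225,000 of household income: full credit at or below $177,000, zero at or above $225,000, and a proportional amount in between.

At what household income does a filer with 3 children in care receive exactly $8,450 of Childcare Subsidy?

$183,400

Full credit = 3 × $3,250 = $9,750.
$8,450 is 8,450/9,750 of the full $9,750, so 1,300/9,750 of the $48,000 range has been used: income = $177,000 + $48,000 × 1,300/9,750 = $183,400.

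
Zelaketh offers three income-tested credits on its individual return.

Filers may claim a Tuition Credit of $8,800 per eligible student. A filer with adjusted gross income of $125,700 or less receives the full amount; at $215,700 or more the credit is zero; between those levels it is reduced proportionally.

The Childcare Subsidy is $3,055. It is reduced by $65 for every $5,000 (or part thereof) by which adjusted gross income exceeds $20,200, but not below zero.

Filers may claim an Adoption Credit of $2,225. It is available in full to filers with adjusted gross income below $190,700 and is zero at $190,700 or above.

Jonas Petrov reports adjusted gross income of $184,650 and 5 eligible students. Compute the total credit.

$18,315

Tuition Credit: base = 5 × $8,800 = $44,000. $184,650 is $58,950 into a $90,000 phase-out range, leaving 31,050/90,000 of the credit: $44,000 × 31,050/90,000 = $15,180.
Childcare Subsidy: income exceeds $20,200 by $164,450, which is 33 full-or-partial $5,000 increments; reduction = 33 × $65 = $2,145, leaving $910.
Adoption Credit: $184,650 is below the $190,700 cutoff, so the full $2,225 applies.
Total: $15,180 + $910 + $2,225 = $18,315.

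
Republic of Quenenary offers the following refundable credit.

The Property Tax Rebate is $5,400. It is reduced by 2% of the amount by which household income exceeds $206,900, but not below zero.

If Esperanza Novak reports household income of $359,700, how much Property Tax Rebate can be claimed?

$2,344

Property Tax Rebate: 2% of the $152,800 excess over $206,900 is $3,056; credit = $5,400 − $3,056 = $2,344.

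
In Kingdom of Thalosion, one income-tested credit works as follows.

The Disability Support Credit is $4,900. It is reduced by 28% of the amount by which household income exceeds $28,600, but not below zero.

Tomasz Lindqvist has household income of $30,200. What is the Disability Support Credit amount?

$4,452

Disability Support Credit: 28% of the $1,600 excess over $28,600 is $448; credit = $4,900 − $448 = $4,452.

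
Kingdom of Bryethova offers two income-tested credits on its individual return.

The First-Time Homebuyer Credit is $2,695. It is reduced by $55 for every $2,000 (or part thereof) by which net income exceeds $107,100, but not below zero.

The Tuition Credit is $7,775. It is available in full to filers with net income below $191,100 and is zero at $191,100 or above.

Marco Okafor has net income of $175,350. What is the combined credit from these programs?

First-Time Homebuyer Credit: income exceeds $107,100 by $68,250, which is 35 full-or-partial $2,000 increments; reduction = 35 × $55 = $1,925, leaving $770.
Tuition Credit: $175,350 is below the $191,100 cutoff, so the full $7,775 applies.
Total: $770 + $7,775 = $8,545.

$8,545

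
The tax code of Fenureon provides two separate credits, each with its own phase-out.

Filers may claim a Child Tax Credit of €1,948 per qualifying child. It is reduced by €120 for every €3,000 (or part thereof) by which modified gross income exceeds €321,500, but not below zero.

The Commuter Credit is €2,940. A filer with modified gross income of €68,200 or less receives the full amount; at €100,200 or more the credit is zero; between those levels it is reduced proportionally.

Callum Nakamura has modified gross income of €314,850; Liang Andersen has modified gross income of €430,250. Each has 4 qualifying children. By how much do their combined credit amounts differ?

€4,440

Callum (€314,850): Child Tax Credit: base = 4 × €1,948 = €7,792. €314,850 is at or below the €321,500 threshold, so the full €7,792 applies. Commuter Credit: €314,850 is at or above €100,200, so the credit is €0. total €7,792 + €0 = €7,792
Liang (€430,250): Child Tax Credit: base = 4 × €1,948 = €7,792. income exceeds €321,500 by €108,750, which is 37 full-or-partial €3,000 increments; reduction = 37 × €120 = €4,440, leaving €3,352. Commuter Credit: €430,250 is at or above €100,200, so the credit is €0. total €3,352 + €0 = €3,352
Difference: |€7,792 − €3,352| = €4,440.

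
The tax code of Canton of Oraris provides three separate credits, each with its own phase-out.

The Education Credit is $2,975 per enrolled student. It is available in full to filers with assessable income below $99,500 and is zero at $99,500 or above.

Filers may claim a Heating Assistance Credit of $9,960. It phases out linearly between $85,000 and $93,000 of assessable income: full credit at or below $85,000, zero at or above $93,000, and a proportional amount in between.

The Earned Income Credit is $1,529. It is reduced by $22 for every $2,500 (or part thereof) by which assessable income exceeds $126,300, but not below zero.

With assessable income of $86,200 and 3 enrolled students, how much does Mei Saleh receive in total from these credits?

$18,920

Education Credit: base = 3 × $2,975 = $8,925. $86,200 is below the $99,500 cutoff, so the full $8,925 applies.
Heating Assistance Credit: $86,200 is $1,200 into a $8,000 phase-out range, leaving 6,800/8,000 of the credit: $9,960 × 6,800/8,000 = $8,466.
Earned Income Credit: $86,200 is at or below the $126,300 threshold, so the full $1,529 applies.
Total: $8,925 + $8,466 + $1,529 = $18,920.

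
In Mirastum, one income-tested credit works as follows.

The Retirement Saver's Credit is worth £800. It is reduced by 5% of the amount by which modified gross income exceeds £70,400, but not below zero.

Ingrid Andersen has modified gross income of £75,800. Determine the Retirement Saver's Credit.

£530

Retirement Saver's Credit: 5% of the £5,400 excess over £70,400 is £270; credit = £800 − £270 = £530.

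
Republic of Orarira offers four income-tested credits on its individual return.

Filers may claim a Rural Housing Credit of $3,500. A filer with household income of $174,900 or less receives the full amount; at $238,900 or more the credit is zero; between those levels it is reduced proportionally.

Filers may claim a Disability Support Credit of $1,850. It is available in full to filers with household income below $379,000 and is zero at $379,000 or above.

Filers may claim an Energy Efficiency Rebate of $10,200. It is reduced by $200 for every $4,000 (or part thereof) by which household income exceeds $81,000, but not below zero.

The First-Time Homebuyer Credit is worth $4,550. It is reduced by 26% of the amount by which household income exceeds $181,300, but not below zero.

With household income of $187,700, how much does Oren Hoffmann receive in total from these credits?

$12,336

Rural Housing Credit: $187,700 is $12,800 into a $64,000 phase-out range, leaving 51,200/64,000 of the credit: $3,500 × 51,200/64,000 = $2,800.
Disability Support Credit: $187,700 is below the $379,000 cutoff, so the full $1,850 applies.
Energy Efficiency Rebate: income exceeds $81,000 by $106,700, which is 27 full-or-partial $4,000 increments; reduction = 27 × $200 = $5,400, leaving $4,800.
First-Time Homebuyer Credit: 26% of the $6,400 excess over $181,300 is $1,664; credit = $4,550 − $1,664 = $2,886.
Total: $2,800 + $1,850 + $4,800 + $2,886 = $12,336.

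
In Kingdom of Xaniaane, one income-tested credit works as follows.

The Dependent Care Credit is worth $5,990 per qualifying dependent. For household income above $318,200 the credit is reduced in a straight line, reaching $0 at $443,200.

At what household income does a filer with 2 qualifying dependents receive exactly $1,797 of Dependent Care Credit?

$424,450

Full credit = 2 × $5,990 = $11,980.
$1,797 is 1,797/11,980 of the full $11,980, so 10,183/11,980 of the $125,000 range has been used: income = $318,200 + $125,000 × 10,183/11,980 = $424,450.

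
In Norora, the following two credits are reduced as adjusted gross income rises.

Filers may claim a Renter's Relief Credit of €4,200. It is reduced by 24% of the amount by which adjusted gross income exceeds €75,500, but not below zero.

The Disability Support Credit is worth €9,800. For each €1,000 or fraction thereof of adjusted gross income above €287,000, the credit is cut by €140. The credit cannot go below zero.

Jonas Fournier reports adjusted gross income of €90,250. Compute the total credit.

€10,460

Renter's Relief Credit: 24% of the €14,750 excess over €75,500 is €3,540; credit = €4,200 − €3,540 = €660.
Disability Support Credit: €90,250 is at or below the €287,000 threshold, so the full €9,800 applies.
Total: €660 + €9,800 = €10,460.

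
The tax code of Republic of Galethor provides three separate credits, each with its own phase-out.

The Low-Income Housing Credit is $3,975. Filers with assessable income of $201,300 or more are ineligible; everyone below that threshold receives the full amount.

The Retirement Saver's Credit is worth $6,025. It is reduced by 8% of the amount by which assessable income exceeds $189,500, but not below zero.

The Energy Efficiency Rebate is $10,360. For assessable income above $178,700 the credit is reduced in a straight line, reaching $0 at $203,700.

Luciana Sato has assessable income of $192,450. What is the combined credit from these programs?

Low-Income Housing Credit: $192,450 is below the $201,300 cutoff, so the full $3,975 applies.
Retirement Saver's Credit: 8% of the $2,950 excess over $189,500 is $236; credit = $6,025 − $236 = $5,789.
Energy Efficiency Rebate: $192,450 is $13,750 into a $25,000 phase-out range, leaving 11,250/25,000 of the credit: $10,360 × 11,250/25,000 = $4,662.
Total: $3,975 + $5,789 + $4,662 = $14,426.

$14,426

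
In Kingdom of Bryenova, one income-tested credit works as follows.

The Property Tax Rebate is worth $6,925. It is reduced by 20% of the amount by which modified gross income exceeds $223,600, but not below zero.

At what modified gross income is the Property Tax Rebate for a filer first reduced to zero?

The credit falls by 20% of each dollar above $223,600, so it reaches zero when the excess is $6,925 / 20% = $34,625: income = $223,600 + $34,625 = $258,225.

$258,225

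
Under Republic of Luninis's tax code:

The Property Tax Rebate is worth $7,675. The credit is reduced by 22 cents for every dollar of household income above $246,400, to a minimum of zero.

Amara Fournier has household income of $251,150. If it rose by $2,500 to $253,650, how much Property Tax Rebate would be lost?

At $251,150 — 22% of the $4,750 excess over $246,400 is $1,045; credit = $7,675 − $1,045 = $6,630.
At $253,650 — 22% of the $7,250 excess over $246,400 is $1,595; credit = $7,675 − $1,595 = $6,080.
Lost: $6,630 − $6,080 = $550.

$550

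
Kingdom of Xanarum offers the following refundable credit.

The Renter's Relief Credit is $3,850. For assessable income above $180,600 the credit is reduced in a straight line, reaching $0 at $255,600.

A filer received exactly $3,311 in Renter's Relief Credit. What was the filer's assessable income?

$3,311 is 3,311/3,850 of the full $3,850, so 539/3,850 of the $75,000 range has been used: income = $180,600 + $75,000 × 539/3,850 = $191,100.

$191,100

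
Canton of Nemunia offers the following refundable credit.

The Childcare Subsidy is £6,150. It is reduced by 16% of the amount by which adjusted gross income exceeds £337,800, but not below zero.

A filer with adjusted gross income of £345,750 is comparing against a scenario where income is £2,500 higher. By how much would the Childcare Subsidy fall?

At £345,750 — 16% of the £7,950 excess over £337,800 is £1,272; credit = £6,150 − £1,272 = £4,878.
At £348,250 — 16% of the £10,450 excess over £337,800 is £1,672; credit = £6,150 − £1,672 = £4,478.
Lost: £4,878 − £4,478 = £400.

£400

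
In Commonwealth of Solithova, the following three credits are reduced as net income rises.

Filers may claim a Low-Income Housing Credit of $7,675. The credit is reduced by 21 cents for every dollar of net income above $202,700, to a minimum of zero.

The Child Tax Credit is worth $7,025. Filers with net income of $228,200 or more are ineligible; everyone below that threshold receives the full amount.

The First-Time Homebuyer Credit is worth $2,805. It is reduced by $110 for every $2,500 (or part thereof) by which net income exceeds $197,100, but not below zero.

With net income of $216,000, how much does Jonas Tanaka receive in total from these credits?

$13,832

Low-Income Housing Credit: 21% of the $13,300 excess over $202,700 is $2,793; credit = $7,675 − $2,793 = $4,882.
Child Tax Credit: $216,000 is below the $228,200 cutoff, so the full $7,025 applies.
First-Time Homebuyer Credit: income exceeds $197,100 by $18,900, which is 8 full-or-partial $2,500 increments; reduction = 8 × $110 = $880, leaving $1,925.
Total: $4,882 + $7,025 + $1,925 = $13,832.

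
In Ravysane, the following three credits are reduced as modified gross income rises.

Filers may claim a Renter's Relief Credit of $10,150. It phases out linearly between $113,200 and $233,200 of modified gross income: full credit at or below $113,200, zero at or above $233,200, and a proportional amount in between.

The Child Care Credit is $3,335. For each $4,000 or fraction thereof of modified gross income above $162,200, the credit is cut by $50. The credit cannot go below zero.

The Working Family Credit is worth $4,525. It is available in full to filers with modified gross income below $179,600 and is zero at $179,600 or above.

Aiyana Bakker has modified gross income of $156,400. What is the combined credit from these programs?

$14,356

Renter's Relief Credit: $156,400 is $43,200 into a $120,000 phase-out range, leaving 76,800/120,000 of the credit: $10,150 × 76,800/120,000 = $6,496.
Child Care Credit: $156,400 is at or below the $162,200 threshold, so the full $3,335 applies.
Working Family Credit: $156,400 is below the $179,600 cutoff, so the full $4,525 applies.
Total: $6,496 + $3,335 + $4,525 = $14,356.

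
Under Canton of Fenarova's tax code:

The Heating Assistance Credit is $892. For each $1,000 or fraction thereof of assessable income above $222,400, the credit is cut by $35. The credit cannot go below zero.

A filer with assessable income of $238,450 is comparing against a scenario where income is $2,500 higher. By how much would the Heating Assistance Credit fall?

$70

At $238,450 — income exceeds $222,400 by $16,050, which is 17 full-or-partial $1,000 increments; reduction = 17 × $35 = $595, leaving $297.
At $240,950 — income exceeds $222,400 by $18,550, which is 19 full-or-partial $1,000 increments; reduction = 19 × $35 = $665, leaving $227.
Lost: $297 − $227 = $70.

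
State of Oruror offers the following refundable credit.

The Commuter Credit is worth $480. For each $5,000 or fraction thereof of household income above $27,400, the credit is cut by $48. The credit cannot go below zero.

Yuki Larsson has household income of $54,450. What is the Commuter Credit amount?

Commuter Credit: income exceeds $27,400 by $27,050, which is 6 full-or-partial $5,000 increments; reduction = 6 × $48 = $288, leaving $192.

$192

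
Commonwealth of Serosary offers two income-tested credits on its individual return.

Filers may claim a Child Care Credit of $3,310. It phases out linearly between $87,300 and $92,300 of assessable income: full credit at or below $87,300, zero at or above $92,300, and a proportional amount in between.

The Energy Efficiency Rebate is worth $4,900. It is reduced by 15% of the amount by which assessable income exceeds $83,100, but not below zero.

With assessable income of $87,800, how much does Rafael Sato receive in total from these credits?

$7,174

Child Care Credit: $87,800 is $500 into a $5,000 phase-out range, leaving 4,500/5,000 of the credit: $3,310 × 4,500/5,000 = $2,979.
Energy Efficiency Rebate: 15% of the $4,700 excess over $83,100 is $705; credit = $4,900 − $705 = $4,195.
Total: $2,979 + $4,195 = $7,174.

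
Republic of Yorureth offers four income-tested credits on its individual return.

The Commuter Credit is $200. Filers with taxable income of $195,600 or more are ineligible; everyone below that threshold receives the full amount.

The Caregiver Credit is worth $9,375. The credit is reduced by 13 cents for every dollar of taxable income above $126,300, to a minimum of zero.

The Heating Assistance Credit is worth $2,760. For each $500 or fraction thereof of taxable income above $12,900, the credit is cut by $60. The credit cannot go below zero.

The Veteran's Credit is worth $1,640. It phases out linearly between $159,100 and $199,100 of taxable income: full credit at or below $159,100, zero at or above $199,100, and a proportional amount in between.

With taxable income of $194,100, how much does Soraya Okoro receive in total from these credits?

Commuter Credit: $194,100 is below the $195,600 cutoff, so the full $200 applies.
Caregiver Credit: 13% of the $67,800 excess over $126,300 is $8,814; credit = $9,375 − $8,814 = $561.
Heating Assistance Credit: income exceeds $12,900 by $181,200 → 363 increments × $60 = $21,780 ≥ base, so the credit is $0.
Veteran's Credit: $194,100 is $35,000 into a $40,000 phase-out range, leaving 5,000/40,000 of the credit: $1,640 × 5,000/40,000 = $205.
Total: $200 + $561 + $0 + $205 = $966.

$966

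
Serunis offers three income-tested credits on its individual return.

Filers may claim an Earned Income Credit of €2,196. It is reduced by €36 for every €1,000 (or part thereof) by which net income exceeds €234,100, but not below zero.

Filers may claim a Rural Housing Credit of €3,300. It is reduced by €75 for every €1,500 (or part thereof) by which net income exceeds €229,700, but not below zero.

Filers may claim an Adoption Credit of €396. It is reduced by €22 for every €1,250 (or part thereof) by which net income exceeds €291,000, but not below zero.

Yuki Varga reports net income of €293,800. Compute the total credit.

€441

Earned Income Credit: income exceeds €234,100 by €59,700, which is 60 full-or-partial €1,000 increments; reduction = 60 × €36 = €2,160, leaving €36.
Rural Housing Credit: income exceeds €229,700 by €64,100, which is 43 full-or-partial €1,500 increments; reduction = 43 × €75 = €3,225, leaving €75.
Adoption Credit: income exceeds €291,000 by €2,800, which is 3 full-or-partial €1,250 increments; reduction = 3 × €22 = €66, leaving €330.
Total: €36 + €75 + €330 = €441.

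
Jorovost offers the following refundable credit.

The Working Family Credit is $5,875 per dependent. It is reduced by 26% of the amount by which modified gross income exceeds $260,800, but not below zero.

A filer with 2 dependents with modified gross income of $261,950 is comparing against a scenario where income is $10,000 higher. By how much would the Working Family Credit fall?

At $261,950 — base = 2 × $5,875 = $11,750. 26% of the $1,150 excess over $260,800 is $299; credit = $11,750 − $299 = $11,451.
At $271,950 — base = 2 × $5,875 = $11,750. 26% of the $11,150 excess over $260,800 is $2,899; credit = $11,750 − $2,899 = $8,851.
Lost: $11,451 − $8,851 = $2,600.

$2,600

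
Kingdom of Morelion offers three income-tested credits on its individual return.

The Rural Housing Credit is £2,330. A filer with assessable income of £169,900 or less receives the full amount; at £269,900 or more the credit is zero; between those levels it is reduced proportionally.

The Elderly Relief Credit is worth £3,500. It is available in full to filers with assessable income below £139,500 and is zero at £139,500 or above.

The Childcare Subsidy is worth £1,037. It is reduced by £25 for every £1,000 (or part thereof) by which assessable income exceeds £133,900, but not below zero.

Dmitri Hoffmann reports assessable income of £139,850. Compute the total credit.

Rural Housing Credit: £139,850 is at or below the £169,900 threshold, so the full £2,330 applies.
Elderly Relief Credit: £139,850 meets or exceeds the £139,500 cutoff, so the credit is £0.
Childcare Subsidy: income exceeds £133,900 by £5,950, which is 6 full-or-partial £1,000 increments; reduction = 6 × £25 = £150, leaving £887.
Total: £2,330 + £0 + £887 = £3,217.

£3,217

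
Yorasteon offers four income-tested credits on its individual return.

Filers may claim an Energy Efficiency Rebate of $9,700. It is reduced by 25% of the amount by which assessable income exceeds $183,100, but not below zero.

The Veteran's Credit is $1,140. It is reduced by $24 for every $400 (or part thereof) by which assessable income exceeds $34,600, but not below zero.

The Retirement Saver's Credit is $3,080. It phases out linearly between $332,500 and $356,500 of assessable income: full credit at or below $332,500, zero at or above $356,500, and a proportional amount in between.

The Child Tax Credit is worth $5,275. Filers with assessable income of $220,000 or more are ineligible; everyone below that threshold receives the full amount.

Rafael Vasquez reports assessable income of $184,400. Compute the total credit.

Energy Efficiency Rebate: 25% of the $1,300 excess over $183,100 is $325; credit = $9,700 − $325 = $9,375.
Veteran's Credit: income exceeds $34,600 by $149,800 → 375 increments × $24 = $9,000 ≥ base, so the credit is $0.
Retirement Saver's Credit: $184,400 is at or below the $332,500 threshold, so the full $3,080 applies.
Child Tax Credit: $184,400 is below the $220,000 cutoff, so the full $5,275 applies.
Total: $9,375 + $0 + $3,080 + $5,275 = $17,730.

$17,730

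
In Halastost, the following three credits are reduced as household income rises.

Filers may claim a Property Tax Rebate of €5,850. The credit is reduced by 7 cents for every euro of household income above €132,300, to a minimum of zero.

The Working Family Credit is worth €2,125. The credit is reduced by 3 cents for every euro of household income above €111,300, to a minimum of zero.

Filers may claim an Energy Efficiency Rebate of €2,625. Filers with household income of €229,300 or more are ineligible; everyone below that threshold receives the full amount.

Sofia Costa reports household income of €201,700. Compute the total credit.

€3,617

Property Tax Rebate: 7% of the €69,400 excess over €132,300 is €4,858; credit = €5,850 − €4,858 = €992.
Working Family Credit: 3% of the €90,400 excess over €111,300 is €2,712 ≥ base, so the credit is €0.
Energy Efficiency Rebate: €201,700 is below the €229,300 cutoff, so the full €2,625 applies.
Total: €992 + €0 + €2,625 = €3,617.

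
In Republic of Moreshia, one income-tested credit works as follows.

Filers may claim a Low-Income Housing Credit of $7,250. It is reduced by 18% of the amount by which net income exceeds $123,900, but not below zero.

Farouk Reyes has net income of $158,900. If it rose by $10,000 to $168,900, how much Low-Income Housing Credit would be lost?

$950

At $158,900 — 18% of the $35,000 excess over $123,900 is $6,300; credit = $7,250 − $6,300 = $950.
At $168,900 — 18% of the $45,000 excess over $123,900 is $8,100 ≥ base, so the credit is $0.
Lost: $950 − $0 = $950.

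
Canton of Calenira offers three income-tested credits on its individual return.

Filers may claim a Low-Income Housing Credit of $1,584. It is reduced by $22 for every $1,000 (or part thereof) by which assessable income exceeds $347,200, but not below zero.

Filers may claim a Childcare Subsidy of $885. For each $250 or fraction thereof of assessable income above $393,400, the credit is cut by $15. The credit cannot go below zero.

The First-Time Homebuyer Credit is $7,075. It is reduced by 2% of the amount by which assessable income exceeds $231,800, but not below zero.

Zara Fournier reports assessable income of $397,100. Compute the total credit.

$4,913

Low-Income Housing Credit: income exceeds $347,200 by $49,900, which is 50 full-or-partial $1,000 increments; reduction = 50 × $22 = $1,100, leaving $484.
Childcare Subsidy: income exceeds $393,400 by $3,700, which is 15 full-or-partial $250 increments; reduction = 15 × $15 = $225, leaving $660.
First-Time Homebuyer Credit: 2% of the $165,300 excess over $231,800 is $3,306; credit = $7,075 − $3,306 = $3,769.
Total: $484 + $660 + $3,769 = $4,913.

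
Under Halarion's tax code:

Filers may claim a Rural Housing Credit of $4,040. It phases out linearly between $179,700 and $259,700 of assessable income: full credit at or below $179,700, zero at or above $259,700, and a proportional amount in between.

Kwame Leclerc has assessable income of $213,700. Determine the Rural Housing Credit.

$2,323

Rural Housing Credit: $213,700 is $34,000 into a $80,000 phase-out range, leaving 46,000/80,000 of the credit: $4,040 × 46,000/80,000 = $2,323.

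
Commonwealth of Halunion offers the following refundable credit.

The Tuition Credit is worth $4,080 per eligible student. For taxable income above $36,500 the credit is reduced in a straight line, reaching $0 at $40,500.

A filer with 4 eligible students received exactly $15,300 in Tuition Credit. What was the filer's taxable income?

$36,750

Full credit = 4 × $4,080 = $16,320.
$15,300 is 15,300/16,320 of the full $16,320, so 1,020/16,320 of the $4,000 range has been used: income = $36,500 + $4,000 × 1,020/16,320 = $36,750.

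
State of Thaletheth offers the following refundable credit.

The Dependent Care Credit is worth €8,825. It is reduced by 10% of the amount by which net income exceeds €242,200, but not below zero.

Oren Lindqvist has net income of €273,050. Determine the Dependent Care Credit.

Dependent Care Credit: 10% of the €30,850 excess over €242,200 is €3,085; credit = €8,825 − €3,085 = €5,740.

€5,740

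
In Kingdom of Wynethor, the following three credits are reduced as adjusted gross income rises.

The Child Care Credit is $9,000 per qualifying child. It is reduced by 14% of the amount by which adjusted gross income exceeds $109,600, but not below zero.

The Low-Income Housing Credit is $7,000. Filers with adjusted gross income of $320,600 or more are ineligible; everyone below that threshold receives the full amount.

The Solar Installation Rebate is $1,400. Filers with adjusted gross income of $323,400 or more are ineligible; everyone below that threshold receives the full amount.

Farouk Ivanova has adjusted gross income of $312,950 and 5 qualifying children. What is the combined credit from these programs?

Child Care Credit: base = 5 × $9,000 = $45,000. 14% of the $203,350 excess over $109,600 is $28,469; credit = $45,000 − $28,469 = $16,531.
Low-Income Housing Credit: $312,950 is below the $320,600 cutoff, so the full $7,000 applies.
Solar Installation Rebate: $312,950 is below the $323,400 cutoff, so the full $1,400 applies.
Total: $16,531 + $7,000 + $1,400 = $24,931.

$24,931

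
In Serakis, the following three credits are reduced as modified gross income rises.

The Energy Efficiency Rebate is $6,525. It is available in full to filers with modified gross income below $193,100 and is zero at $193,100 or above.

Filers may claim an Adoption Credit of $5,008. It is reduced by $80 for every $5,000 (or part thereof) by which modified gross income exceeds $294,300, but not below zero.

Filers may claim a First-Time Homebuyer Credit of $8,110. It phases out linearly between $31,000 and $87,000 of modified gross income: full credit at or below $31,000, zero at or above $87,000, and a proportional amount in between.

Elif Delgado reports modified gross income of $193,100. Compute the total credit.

$5,008

Energy Efficiency Rebate: $193,100 meets or exceeds the $193,100 cutoff, so the credit is $0.
Adoption Credit: $193,100 is at or below the $294,300 threshold, so the full $5,008 applies.
First-Time Homebuyer Credit: $193,100 is at or above $87,000, so the credit is $0.
Total: $0 + $5,008 + $0 = $5,008.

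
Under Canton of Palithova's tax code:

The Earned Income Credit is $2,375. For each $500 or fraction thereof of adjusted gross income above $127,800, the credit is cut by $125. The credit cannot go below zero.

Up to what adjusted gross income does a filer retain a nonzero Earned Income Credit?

$136,800

After 18 increments the reduction is 18 × $125 = $2,250, leaving $125; one more increment wipes it out. Increment 18 ends at excess 18 × $500 = $9,000, so the highest qualifying income is $127,800 + $9,000 = $136,800.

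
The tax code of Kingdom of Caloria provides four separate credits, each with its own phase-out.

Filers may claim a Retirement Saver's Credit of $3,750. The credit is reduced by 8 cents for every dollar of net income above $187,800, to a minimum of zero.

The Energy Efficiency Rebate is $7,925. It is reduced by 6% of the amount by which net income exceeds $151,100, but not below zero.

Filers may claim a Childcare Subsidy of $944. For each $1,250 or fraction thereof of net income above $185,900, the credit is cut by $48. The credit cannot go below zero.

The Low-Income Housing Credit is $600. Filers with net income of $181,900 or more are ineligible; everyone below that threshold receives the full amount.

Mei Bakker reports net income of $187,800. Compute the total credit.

Retirement Saver's Credit: $187,800 is at or below the $187,800 threshold, so the full $3,750 applies.
Energy Efficiency Rebate: 6% of the $36,700 excess over $151,100 is $2,202; credit = $7,925 − $2,202 = $5,723.
Childcare Subsidy: income exceeds $185,900 by $1,900, which is 2 full-or-partial $1,250 increments; reduction = 2 × $48 = $96, leaving $848.
Low-Income Housing Credit: $187,800 meets or exceeds the $181,900 cutoff, so the credit is $0.
Total: $3,750 + $5,723 + $848 + $0 = $10,321.

$10,321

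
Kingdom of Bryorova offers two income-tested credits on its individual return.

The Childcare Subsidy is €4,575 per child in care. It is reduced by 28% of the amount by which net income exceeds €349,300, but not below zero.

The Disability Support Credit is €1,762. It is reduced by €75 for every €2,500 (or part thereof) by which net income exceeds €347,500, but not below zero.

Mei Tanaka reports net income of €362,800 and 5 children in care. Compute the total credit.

Childcare Subsidy: base = 5 × €4,575 = €22,875. 28% of the €13,500 excess over €349,300 is €3,780; credit = €22,875 − €3,780 = €19,095.
Disability Support Credit: income exceeds €347,500 by €15,300, which is 7 full-or-partial €2,500 increments; reduction = 7 × €75 = €525, leaving €1,237.
Total: €19,095 + €1,237 = €20,332.

€20,332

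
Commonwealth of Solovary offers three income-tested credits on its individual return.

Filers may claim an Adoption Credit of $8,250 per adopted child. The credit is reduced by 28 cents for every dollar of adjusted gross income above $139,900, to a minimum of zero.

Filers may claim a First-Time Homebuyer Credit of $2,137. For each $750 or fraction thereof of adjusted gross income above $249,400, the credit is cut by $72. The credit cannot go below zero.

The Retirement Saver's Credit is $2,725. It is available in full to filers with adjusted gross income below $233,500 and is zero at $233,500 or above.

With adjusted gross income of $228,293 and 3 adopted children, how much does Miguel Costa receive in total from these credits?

$4,862

Adoption Credit: base = 3 × $8,250 = $24,750. 28% of the $88,393 excess over $139,900 is $24,750.04 ≥ base, so the credit is $0.
First-Time Homebuyer Credit: $228,293 is at or below the $249,400 threshold, so the full $2,137 applies.
Retirement Saver's Credit: $228,293 is below the $233,500 cutoff, so the full $2,725 applies.
Total: $0 + $2,137 + $2,725 = $4,862.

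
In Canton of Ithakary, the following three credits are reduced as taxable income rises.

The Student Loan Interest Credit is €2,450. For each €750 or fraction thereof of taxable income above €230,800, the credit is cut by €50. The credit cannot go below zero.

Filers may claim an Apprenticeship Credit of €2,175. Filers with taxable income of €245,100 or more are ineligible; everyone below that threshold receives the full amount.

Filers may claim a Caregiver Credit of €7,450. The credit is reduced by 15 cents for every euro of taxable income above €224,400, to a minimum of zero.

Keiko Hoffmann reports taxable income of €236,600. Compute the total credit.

€9,845

Student Loan Interest Credit: income exceeds €230,800 by €5,800, which is 8 full-or-partial €750 increments; reduction = 8 × €50 = €400, leaving €2,050.
Apprenticeship Credit: €236,600 is below the €245,100 cutoff, so the full €2,175 applies.
Caregiver Credit: 15% of the €12,200 excess over €224,400 is €1,830; credit = €7,450 − €1,830 = €5,620.
Total: €2,050 + €2,175 + €5,620 = €9,845.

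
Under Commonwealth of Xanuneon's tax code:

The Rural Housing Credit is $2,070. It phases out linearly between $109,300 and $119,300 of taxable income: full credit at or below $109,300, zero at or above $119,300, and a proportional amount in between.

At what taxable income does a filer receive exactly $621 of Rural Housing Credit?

$621 is 621/2,070 of the full $2,070, so 1,449/2,070 of the $10,000 range has been used: income = $109,300 + $10,000 × 1,449/2,070 = $116,300.

$116,300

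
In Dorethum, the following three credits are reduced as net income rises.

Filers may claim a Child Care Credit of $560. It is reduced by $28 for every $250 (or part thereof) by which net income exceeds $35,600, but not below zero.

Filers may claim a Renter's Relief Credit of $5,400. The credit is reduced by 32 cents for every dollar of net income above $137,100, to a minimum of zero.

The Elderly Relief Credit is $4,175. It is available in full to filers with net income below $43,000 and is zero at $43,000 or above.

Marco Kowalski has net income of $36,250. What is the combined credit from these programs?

$10,051

Child Care Credit: income exceeds $35,600 by $650, which is 3 full-or-partial $250 increments; reduction = 3 × $28 = $84, leaving $476.
Renter's Relief Credit: $36,250 is at or below the $137,100 threshold, so the full $5,400 applies.
Elderly Relief Credit: $36,250 is below the $43,000 cutoff, so the full $4,175 applies.
Total: $476 + $5,400 + $4,175 = $10,051.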